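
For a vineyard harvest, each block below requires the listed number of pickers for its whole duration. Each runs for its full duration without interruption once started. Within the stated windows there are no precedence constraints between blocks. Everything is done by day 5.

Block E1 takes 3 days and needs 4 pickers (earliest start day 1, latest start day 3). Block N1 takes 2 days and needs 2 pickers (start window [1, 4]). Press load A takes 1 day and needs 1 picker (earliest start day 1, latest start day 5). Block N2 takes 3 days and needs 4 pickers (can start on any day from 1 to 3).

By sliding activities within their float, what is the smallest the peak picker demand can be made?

8

Early-start (Block E1@1, Block N1@1, Press load A@1, Block N2@1) gives peak 11: d1:11  d2:10  d3:8  d4:0  d5:0.
Shift Block N2→3.
Schedule Block E1@1, Block N1@1, Press load A@1, Block N2@3: d1:7  d2:6  d3:8  d4:4  d5:4 — peak 8.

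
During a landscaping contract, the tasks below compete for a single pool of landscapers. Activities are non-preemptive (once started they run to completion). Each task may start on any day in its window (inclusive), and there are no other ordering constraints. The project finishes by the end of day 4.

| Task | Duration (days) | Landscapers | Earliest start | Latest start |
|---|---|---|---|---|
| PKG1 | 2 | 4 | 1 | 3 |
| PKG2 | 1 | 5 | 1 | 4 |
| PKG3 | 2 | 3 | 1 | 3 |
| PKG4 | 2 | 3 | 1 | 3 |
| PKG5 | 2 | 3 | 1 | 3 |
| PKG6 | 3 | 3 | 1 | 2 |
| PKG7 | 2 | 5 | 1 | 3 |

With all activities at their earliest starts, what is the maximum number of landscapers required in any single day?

26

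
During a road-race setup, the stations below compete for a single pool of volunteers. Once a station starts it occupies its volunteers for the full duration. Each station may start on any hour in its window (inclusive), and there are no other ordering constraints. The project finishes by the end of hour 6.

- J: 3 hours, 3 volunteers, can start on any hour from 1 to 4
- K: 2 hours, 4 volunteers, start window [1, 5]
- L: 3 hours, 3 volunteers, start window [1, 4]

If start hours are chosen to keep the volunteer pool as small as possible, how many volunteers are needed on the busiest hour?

6

Early-start (J@1, K@1, L@1) gives peak 10: h1:10  h2:10  h3:6  h4:0  h5:0  h6:0.
Shift K→4.
Schedule J@1, K@4, L@1: h1:6  h2:6  h3:6  h4:4  h5:4  h6:0 — peak 6.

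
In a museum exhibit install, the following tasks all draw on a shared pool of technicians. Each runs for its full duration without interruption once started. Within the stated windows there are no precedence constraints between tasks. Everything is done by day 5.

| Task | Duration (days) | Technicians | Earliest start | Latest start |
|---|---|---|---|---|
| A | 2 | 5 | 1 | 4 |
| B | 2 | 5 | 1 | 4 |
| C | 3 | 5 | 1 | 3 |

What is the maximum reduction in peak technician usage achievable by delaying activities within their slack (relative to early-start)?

5

Early-start peak: d1:15  d2:15  d3:5  d4:0  d5:0 ⇒ 15.
Leveled (A@1, B@1, C@3): d1:10  d2:10  d3:5  d4:5  d5:5 ⇒ 10.
Reduction 15 − 10 = 5.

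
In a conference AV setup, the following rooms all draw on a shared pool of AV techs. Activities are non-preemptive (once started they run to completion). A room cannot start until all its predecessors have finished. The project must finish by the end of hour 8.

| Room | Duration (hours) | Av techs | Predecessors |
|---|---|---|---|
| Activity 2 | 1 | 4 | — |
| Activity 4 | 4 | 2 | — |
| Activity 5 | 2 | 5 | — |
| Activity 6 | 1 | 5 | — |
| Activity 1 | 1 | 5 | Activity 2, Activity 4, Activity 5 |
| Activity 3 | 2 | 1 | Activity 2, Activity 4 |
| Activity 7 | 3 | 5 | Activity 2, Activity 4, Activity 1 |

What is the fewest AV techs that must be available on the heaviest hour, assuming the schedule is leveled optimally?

Early-start (Activity 2@1, Activity 4@1, Activity 5@1, Activity 6@1, Activity 1@5, Activity 3@5, Activity 7@6) gives peak 16: h1:16  h2:7  h3:2  h4:2  h5:6  h6:6  h7:5  h8:5.
Shift Activity 5→2, Activity 6→4.
Schedule Activity 2@1, Activity 4@1, Activity 5@2, Activity 6@4, Activity 1@5, Activity 3@5, Activity 7@6: h1:6  h2:7  h3:7  h4:7  h5:6  h6:6  h7:5  h8:5 — peak 7.
Total AV tech-hours = 49 over 8 hours ⇒ peak ≥ ⌈49/8⌉ = 7, so 7 is optimal.

7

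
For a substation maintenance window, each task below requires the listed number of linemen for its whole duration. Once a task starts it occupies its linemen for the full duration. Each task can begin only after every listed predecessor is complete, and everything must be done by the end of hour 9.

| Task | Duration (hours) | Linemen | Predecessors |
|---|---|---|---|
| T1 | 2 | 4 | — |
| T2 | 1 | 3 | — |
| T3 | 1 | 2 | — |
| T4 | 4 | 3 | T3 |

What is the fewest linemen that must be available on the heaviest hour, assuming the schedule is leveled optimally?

Early-start (T1@1, T2@1, T3@1, T4@2) gives peak 9: h1:9  h2:7  h3:3  h4:3  h5:3  h6:0  h7:0  h8:0  h9:0.
Shift T2→3, T3→4, T4→5.
Schedule T1@1, T2@3, T3@4, T4@5: h1:4  h2:4  h3:3  h4:2  h5:3  h6:3  h7:3  h8:3  h9:0 — peak 4.

4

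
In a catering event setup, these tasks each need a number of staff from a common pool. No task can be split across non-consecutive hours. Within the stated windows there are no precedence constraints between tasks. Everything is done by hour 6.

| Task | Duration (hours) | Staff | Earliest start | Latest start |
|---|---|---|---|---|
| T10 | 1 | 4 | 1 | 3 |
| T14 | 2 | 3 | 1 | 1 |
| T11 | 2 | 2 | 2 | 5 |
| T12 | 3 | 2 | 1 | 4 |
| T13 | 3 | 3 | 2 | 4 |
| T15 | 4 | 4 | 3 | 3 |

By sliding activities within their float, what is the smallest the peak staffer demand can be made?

Early-start (T10@1, T14@1, T11@2, T12@1, T13@2, T15@3) gives peak 11: h1:9  h2:10  h3:11  h4:7  h5:4  h6:4.
Shift T13→4.
Schedule T10@1, T14@1, T11@2, T12@1, T13@4, T15@3: h1:9  h2:7  h3:8  h4:7  h5:7  h6:7 — peak 9.

9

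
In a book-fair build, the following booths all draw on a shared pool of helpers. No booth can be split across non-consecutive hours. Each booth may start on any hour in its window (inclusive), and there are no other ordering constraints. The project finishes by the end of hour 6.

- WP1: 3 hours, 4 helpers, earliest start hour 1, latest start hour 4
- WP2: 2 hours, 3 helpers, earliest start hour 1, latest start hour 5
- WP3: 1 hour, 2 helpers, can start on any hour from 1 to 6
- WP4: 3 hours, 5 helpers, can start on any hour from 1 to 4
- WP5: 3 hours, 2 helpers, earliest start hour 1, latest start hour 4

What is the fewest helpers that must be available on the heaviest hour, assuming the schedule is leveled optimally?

7

Early-start (WP1@1, WP2@1, WP3@1, WP4@1, WP5@1) gives peak 16: h1:16  h2:14  h3:11  h4:0  h5:0  h6:0.
Shift WP3→3, WP4→4, WP5→4.
Schedule WP1@1, WP2@1, WP3@3, WP4@4, WP5@4: h1:7  h2:7  h3:6  h4:7  h5:7  h6:7 — peak 7.
Total helper-hours = 41 over 6 hours ⇒ peak ≥ ⌈41/6⌉ = 7, so 7 is optimal.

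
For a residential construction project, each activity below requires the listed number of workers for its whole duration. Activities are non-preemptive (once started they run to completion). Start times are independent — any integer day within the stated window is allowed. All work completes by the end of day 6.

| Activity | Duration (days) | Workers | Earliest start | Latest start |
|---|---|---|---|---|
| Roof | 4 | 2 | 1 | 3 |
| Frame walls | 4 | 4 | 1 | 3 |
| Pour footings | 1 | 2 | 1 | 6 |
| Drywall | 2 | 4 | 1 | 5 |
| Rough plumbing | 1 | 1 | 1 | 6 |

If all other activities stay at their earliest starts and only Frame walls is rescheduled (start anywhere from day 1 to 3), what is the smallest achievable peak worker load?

Frame walls@1: d1:13  d2:10  d3:6  d4:6  d5:0  d6:0 → peak 13
Frame walls@2: d1:9  d2:10  d3:6  d4:6  d5:4  d6:0 → peak 10
Frame walls@3: d1:9  d2:6  d3:6  d4:6  d5:4  d6:4 → peak 9
Best is Frame walls@3, peak 9.

9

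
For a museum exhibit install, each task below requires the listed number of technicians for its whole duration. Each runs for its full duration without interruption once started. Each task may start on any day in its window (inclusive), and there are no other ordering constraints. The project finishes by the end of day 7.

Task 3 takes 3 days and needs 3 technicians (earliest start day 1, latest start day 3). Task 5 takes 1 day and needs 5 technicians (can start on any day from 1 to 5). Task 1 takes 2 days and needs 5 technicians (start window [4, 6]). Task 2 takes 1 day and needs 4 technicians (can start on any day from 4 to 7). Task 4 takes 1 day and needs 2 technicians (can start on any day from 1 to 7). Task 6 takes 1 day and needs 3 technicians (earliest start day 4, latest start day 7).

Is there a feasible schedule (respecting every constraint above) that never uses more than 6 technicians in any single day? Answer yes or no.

yes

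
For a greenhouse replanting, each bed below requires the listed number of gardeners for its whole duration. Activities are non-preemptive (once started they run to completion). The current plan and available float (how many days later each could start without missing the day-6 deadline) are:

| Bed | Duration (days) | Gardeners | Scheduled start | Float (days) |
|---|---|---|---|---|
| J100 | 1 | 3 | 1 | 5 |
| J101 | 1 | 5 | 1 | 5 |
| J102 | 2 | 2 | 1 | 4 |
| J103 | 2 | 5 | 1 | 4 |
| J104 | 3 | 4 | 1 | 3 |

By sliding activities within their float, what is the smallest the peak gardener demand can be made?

7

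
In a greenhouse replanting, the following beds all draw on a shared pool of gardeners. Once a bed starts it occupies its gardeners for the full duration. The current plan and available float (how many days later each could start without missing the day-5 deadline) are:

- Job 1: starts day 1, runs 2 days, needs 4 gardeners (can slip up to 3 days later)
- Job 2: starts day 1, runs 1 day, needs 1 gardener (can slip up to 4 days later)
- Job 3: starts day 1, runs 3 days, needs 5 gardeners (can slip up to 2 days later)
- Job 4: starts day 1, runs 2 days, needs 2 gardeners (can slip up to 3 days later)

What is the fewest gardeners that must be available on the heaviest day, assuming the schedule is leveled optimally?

6

Early-start (Job 1@1, Job 2@1, Job 3@1, Job 4@1) gives peak 12: d1:12  d2:11  d3:5  d4:0  d5:0.
Shift Job 2→3, Job 3→3.
Schedule Job 1@1, Job 2@3, Job 3@3, Job 4@1: d1:6  d2:6  d3:6  d4:5  d5:5 — peak 6.
Total gardener-days = 28 over 5 days ⇒ peak ≥ ⌈28/5⌉ = 6, so 6 is optimal.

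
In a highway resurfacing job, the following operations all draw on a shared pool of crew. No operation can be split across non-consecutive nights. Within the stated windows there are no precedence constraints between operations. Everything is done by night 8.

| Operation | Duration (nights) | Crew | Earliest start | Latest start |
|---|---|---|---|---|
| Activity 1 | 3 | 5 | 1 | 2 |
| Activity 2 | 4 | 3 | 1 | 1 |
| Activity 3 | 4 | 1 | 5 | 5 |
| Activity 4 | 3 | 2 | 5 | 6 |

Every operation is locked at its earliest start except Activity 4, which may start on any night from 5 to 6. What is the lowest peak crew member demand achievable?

8

Activity 4@5: n1:8  n2:8  n3:8  n4:3  n5:3  n6:3  n7:3  n8:1 → peak 8
Activity 4@6: n1:8  n2:8  n3:8  n4:3  n5:1  n6:3  n7:3  n8:3 → peak 8
Best is Activity 4@5, peak 8.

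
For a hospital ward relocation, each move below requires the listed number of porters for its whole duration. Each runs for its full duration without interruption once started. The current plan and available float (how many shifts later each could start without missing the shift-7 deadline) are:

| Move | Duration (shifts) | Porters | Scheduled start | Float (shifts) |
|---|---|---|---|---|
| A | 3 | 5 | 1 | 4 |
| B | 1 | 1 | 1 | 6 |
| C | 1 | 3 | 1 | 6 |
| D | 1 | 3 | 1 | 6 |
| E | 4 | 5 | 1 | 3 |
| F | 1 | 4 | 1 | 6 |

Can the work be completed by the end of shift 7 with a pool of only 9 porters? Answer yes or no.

Schedule A@1, B@1, C@1, D@2, E@4, F@3: s1:9  s2:8  s3:9  s4:5  s5:5  s6:5  s7:5 — peak 9 ≤ 9.

yes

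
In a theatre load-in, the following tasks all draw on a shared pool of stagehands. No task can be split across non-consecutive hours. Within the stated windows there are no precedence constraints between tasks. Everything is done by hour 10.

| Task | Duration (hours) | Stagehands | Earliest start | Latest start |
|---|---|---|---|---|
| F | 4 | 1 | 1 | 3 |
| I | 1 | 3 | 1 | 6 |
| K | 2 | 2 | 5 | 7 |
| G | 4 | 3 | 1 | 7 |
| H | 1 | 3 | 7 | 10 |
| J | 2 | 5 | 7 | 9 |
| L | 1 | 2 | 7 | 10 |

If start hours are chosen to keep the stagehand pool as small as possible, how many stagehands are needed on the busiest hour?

Early-start (F@1, I@1, K@5, G@1, H@7, J@7, L@7) gives peak 10: h1:7  h2:4  h3:4  h4:4  h5:2  h6:2  h7:10  h8:5  h9:0  h10:0.
Shift G→2, J→8.
Schedule F@1, I@1, K@5, G@2, H@7, J@8, L@7: h1:4  h2:4  h3:4  h4:4  h5:5  h6:2  h7:5  h8:5  h9:5  h10:0 — peak 5.

5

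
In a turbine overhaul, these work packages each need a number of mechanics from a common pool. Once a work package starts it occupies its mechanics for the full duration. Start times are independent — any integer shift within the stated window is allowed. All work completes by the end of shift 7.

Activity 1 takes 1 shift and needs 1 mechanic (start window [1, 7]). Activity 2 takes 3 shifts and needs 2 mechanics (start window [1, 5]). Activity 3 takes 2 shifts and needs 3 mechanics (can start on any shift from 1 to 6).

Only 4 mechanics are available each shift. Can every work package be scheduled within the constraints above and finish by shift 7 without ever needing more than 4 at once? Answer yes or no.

Schedule Activity 1@1, Activity 2@1, Activity 3@4: s1:3  s2:2  s3:2  s4:3  s5:3  s6:0  s7:0 — peak 3 ≤ 4.

yes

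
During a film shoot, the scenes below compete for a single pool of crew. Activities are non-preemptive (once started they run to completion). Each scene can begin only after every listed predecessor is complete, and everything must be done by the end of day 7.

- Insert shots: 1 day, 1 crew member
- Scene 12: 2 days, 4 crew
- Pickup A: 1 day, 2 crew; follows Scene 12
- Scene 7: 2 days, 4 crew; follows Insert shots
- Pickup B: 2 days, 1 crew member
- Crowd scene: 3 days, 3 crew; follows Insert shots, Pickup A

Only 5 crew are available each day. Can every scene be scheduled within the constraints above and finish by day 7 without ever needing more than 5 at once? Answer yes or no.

The minimum achievable peak is 6; 5 < 6, so no feasible schedule stays within the cap.

no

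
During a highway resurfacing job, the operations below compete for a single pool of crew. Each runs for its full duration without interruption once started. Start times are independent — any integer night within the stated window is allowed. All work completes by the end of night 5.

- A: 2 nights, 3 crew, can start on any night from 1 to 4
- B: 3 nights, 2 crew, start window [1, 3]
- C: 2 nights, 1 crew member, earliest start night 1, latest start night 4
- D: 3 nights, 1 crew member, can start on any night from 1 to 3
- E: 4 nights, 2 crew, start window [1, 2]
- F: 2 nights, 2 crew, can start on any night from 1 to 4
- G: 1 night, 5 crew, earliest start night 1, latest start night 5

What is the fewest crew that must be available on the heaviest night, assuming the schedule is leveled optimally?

7

Early-start (A@1, B@1, C@1, D@1, E@1, F@1, G@1) gives peak 16: n1:16  n2:11  n3:5  n4:2  n5:0.
Shift C→4, D→3, F→3, G→5.
Schedule A@1, B@1, C@4, D@3, E@1, F@3, G@5: n1:7  n2:7  n3:7  n4:6  n5:7 — peak 7.
Total crew member-nights = 34 over 5 nights ⇒ peak ≥ ⌈34/5⌉ = 7, so 7 is optimal.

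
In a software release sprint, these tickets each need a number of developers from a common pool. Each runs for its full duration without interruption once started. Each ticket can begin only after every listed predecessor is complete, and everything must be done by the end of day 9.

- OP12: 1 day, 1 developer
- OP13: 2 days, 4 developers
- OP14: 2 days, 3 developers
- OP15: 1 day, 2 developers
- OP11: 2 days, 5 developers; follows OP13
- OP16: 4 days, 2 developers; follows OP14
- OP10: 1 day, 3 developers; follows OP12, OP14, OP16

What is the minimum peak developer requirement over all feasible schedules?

6

Early-start (OP12@1, OP13@1, OP14@1, OP15@1, OP11@3, OP16@3, OP10@7) gives peak 10: d1:10  d2:7  d3:7  d4:7  d5:2  d6:2  d7:3  d8:0  d9:0.
Shift OP13→3, OP11→7, OP10→9.
Schedule OP12@1, OP13@3, OP14@1, OP15@1, OP11@7, OP16@3, OP10@9: d1:6  d2:3  d3:6  d4:6  d5:2  d6:2  d7:5  d8:5  d9:3 — peak 6.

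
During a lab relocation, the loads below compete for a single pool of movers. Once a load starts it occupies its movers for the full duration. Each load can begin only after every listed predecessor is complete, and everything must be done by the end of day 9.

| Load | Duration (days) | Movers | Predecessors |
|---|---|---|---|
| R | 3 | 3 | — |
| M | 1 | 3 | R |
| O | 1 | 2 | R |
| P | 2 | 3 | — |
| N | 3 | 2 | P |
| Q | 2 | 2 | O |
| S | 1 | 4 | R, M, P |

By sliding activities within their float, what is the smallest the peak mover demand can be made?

5

Early-start (R@1, M@4, O@4, P@1, N@3, Q@5, S@5) gives peak 8: d1:6  d2:6  d3:5  d4:7  d5:8  d6:2  d7:0  d8:0  d9:0.
Shift M→6, P→4, N→6, Q→7, S→9.
Schedule R@1, M@6, O@4, P@4, N@6, Q@7, S@9: d1:3  d2:3  d3:3  d4:5  d5:3  d6:5  d7:4  d8:4  d9:4 — peak 5.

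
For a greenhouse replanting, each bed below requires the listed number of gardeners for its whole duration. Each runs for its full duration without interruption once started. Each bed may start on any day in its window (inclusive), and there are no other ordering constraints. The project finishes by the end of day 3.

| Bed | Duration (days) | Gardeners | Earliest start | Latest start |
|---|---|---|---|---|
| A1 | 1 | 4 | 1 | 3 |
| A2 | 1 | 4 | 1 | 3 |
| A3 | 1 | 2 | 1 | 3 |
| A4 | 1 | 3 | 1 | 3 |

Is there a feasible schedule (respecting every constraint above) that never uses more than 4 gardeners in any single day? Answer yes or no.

no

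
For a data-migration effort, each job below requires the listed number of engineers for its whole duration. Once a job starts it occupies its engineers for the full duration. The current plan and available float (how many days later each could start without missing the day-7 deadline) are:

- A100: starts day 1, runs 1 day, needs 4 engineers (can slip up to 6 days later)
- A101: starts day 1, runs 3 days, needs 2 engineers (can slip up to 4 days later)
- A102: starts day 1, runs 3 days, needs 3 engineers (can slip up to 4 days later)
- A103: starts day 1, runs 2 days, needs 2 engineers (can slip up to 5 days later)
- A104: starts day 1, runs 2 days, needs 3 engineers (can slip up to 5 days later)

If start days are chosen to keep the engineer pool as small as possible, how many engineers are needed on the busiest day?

5

Early-start (A100@1, A101@1, A102@1, A103@1, A104@1) gives peak 14: d1:14  d2:10  d3:5  d4:0  d5:0  d6:0  d7:0.
Shift A101→2, A102→2, A103→5, A104→5.
Schedule A100@1, A101@2, A102@2, A103@5, A104@5: d1:4  d2:5  d3:5  d4:5  d5:5  d6:5  d7:0 — peak 5.
Total engineer-days = 29 over 7 days ⇒ peak ≥ ⌈29/7⌉ = 5, so 5 is optimal.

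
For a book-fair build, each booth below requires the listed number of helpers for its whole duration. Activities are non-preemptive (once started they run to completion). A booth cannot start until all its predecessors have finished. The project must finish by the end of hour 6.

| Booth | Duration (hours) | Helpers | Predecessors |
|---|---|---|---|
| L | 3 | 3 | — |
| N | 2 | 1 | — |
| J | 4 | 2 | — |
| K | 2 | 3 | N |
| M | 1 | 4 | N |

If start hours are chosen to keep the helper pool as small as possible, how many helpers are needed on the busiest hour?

6

Early-start (L@1, N@1, J@1, K@3, M@3) gives peak 12: h1:6  h2:6  h3:12  h4:5  h5:0  h6:0.
Shift K→4, M→6.
Schedule L@1, N@1, J@1, K@4, M@6: h1:6  h2:6  h3:5  h4:5  h5:3  h6:4 — peak 6.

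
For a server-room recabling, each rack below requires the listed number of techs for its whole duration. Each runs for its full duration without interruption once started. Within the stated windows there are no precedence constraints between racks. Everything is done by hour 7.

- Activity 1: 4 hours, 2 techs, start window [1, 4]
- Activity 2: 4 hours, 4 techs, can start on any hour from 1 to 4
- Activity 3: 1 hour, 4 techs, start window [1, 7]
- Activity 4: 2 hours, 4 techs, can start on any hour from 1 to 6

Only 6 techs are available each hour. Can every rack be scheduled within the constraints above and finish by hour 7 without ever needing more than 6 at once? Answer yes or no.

Schedule Activity 1@1, Activity 2@1, Activity 3@5, Activity 4@6: h1:6  h2:6  h3:6  h4:6  h5:4  h6:4  h7:4 — peak 6 ≤ 6.

yes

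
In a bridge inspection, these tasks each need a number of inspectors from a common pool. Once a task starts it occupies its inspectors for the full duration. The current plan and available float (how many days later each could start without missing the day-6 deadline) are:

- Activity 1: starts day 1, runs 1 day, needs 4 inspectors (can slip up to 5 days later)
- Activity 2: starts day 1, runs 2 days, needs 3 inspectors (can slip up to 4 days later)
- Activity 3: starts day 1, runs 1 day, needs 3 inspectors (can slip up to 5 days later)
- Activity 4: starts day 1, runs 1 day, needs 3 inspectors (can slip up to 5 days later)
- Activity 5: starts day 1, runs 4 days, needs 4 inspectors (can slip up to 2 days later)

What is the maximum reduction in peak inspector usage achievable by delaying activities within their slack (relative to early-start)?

Early-start peak: d1:17  d2:7  d3:4  d4:4  d5:0  d6:0 ⇒ 17.
Leveled (Activity 1@1, Activity 2@1, Activity 3@2, Activity 4@3, Activity 5@3): d1:7  d2:6  d3:7  d4:4  d5:4  d6:4 ⇒ 7.
Reduction 17 − 7 = 10.

10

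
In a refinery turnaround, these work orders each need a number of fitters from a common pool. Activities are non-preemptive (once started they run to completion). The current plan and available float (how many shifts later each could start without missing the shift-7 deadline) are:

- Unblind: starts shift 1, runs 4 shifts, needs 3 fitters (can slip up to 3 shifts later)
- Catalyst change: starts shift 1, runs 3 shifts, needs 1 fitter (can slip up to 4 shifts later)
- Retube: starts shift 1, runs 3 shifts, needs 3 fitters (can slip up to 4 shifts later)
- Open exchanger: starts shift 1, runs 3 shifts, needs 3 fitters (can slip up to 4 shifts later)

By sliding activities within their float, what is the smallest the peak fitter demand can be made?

6

Early-start (Unblind@1, Catalyst change@1, Retube@1, Open exchanger@1) gives peak 10: s1:10  s2:10  s3:10  s4:3  s5:0  s6:0  s7:0.
Shift Retube→4, Open exchanger→5.
Schedule Unblind@1, Catalyst change@1, Retube@4, Open exchanger@5: s1:4  s2:4  s3:4  s4:6  s5:6  s6:6  s7:3 — peak 6.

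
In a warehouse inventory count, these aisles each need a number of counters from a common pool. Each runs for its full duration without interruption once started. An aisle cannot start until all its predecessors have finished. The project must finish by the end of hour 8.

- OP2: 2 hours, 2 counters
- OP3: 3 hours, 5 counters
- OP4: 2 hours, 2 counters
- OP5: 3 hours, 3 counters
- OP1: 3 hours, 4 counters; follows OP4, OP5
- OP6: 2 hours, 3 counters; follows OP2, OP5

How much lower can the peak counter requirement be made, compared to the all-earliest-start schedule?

Early-start peak: h1:12  h2:12  h3:8  h4:7  h5:7  h6:4  h7:0  h8:0 ⇒ 12.
Leveled (OP2@1, OP3@1, OP4@4, OP5@3, OP1@6, OP6@6): h1:7  h2:7  h3:8  h4:5  h5:5  h6:7  h7:7  h8:4 ⇒ 8.
Reduction 12 − 8 = 4.

4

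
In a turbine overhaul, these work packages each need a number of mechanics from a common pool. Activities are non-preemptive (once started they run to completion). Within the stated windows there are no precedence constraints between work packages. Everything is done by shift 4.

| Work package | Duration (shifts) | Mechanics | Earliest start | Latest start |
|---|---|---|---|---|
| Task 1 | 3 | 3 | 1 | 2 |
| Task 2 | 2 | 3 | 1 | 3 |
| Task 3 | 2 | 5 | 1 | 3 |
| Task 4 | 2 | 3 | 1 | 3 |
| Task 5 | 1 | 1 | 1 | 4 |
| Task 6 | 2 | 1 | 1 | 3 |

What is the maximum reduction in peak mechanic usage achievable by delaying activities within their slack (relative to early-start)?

7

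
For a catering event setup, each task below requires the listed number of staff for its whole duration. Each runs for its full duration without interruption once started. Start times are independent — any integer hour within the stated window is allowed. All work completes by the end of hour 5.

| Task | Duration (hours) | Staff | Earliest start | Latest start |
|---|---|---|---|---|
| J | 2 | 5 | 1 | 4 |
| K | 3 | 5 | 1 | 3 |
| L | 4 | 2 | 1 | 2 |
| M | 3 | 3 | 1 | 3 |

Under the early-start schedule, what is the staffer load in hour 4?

At early start, hour 4 has: L.
Demand: 2 = 2.

2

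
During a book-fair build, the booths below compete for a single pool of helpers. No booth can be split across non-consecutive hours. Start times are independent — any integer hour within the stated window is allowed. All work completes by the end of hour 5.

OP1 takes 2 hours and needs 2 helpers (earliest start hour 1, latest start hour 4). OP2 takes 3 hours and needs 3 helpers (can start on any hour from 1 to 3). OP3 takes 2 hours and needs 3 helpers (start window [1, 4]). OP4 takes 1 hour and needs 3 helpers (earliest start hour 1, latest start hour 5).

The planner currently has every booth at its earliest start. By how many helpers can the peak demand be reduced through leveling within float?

Early-start peak: h1:11  h2:8  h3:3  h4:0  h5:0 ⇒ 11.
Leveled (OP1@1, OP2@1, OP3@3, OP4@4): h1:5  h2:5  h3:6  h4:6  h5:0 ⇒ 6.
Reduction 11 − 6 = 5.

5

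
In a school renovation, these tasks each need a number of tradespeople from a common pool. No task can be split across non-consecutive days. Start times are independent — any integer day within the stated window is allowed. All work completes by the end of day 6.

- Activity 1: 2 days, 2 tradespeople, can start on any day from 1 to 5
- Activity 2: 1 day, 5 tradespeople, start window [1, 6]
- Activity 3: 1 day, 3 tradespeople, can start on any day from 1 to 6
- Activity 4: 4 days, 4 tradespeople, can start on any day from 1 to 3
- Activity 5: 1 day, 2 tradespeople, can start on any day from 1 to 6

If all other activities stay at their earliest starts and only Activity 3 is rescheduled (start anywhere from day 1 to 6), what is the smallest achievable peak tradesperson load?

13

Activity 3@1: d1:16  d2:6  d3:4  d4:4  d5:0  d6:0 → peak 16
Activity 3@2: d1:13  d2:9  d3:4  d4:4  d5:0  d6:0 → peak 13
Activity 3@3: d1:13  d2:6  d3:7  d4:4  d5:0  d6:0 → peak 13
Activity 3@4: d1:13  d2:6  d3:4  d4:7  d5:0  d6:0 → peak 13
Activity 3@5: d1:13  d2:6  d3:4  d4:4  d5:3  d6:0 → peak 13
Activity 3@6: d1:13  d2:6  d3:4  d4:4  d5:0  d6:3 → peak 13
Best is Activity 3@2, peak 13.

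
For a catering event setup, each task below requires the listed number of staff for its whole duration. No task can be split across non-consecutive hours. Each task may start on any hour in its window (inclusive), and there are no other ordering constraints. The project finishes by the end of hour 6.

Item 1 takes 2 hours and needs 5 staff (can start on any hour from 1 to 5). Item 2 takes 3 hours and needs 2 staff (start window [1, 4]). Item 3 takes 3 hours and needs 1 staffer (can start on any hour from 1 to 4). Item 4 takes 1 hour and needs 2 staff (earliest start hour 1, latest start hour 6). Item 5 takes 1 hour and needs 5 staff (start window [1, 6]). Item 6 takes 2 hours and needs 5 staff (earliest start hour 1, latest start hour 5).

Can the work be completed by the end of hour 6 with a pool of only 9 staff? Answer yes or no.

yes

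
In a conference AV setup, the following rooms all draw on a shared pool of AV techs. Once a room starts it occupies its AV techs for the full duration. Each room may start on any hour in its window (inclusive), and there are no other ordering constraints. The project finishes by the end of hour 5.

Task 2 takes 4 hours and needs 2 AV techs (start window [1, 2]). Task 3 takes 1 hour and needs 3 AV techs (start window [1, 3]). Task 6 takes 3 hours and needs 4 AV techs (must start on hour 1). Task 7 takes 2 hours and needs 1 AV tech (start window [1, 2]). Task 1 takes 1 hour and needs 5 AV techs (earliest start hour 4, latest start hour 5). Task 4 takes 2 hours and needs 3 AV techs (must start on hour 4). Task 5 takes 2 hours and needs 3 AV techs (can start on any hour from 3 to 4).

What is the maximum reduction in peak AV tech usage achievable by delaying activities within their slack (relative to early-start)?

3

Early-start peak: h1:10  h2:7  h3:9  h4:13  h5:3 ⇒ 13.
Leveled (Task 2@1, Task 3@1, Task 6@1, Task 7@1, Task 1@5, Task 4@4, Task 5@3): h1:10  h2:7  h3:9  h4:8  h5:8 ⇒ 10.
Reduction 13 − 10 = 3.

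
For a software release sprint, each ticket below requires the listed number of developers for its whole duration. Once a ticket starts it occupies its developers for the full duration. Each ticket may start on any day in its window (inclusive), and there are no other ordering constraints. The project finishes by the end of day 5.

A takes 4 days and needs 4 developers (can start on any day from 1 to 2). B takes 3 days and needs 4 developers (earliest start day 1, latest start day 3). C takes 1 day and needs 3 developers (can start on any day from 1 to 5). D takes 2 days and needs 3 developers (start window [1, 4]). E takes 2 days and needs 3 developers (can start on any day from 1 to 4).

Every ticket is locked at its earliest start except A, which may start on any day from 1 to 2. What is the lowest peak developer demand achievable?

14

A@1: d1:17  d2:14  d3:8  d4:4  d5:0 → peak 17
A@2: d1:13  d2:14  d3:8  d4:4  d5:4 → peak 14
Best is A@2, peak 14.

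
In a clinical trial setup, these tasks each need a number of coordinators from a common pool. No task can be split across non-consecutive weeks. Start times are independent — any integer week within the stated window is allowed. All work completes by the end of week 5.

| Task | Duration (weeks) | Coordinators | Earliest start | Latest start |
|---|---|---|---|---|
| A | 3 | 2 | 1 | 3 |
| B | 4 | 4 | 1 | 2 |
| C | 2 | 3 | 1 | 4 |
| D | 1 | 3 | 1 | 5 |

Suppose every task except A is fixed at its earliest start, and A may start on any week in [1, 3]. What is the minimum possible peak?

10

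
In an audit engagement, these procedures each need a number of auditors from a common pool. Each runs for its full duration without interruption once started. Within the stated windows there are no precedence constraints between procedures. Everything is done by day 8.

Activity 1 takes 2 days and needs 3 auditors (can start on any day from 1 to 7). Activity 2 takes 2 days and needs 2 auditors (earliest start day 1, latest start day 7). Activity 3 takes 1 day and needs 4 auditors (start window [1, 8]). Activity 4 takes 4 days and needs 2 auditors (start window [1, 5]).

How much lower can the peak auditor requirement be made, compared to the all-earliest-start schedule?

7

Early-start peak: d1:11  d2:7  d3:2  d4:2  d5:0  d6:0  d7:0  d8:0 ⇒ 11.
Leveled (Activity 1@1, Activity 2@3, Activity 3@7, Activity 4@3): d1:3  d2:3  d3:4  d4:4  d5:2  d6:2  d7:4  d8:0 ⇒ 4.
Reduction 11 − 4 = 7.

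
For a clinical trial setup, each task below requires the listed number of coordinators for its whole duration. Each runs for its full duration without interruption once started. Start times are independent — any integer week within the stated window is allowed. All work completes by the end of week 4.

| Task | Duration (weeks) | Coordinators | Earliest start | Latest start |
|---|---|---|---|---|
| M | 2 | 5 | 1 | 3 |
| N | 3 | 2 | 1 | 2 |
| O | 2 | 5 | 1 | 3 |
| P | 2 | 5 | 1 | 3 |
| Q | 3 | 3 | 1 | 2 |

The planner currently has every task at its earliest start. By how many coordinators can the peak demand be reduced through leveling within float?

5

Early-start peak: w1:20  w2:20  w3:5  w4:0 ⇒ 20.
Leveled (M@1, N@1, O@1, P@3, Q@1): w1:15  w2:15  w3:10  w4:5 ⇒ 15.
Reduction 20 − 15 = 5.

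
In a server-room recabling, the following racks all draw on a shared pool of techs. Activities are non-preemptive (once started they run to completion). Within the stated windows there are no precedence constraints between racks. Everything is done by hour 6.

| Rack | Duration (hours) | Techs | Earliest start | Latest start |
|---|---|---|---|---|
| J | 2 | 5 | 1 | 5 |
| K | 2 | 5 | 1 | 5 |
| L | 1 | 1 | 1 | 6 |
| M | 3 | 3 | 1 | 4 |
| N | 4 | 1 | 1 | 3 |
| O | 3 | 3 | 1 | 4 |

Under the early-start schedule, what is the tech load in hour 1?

18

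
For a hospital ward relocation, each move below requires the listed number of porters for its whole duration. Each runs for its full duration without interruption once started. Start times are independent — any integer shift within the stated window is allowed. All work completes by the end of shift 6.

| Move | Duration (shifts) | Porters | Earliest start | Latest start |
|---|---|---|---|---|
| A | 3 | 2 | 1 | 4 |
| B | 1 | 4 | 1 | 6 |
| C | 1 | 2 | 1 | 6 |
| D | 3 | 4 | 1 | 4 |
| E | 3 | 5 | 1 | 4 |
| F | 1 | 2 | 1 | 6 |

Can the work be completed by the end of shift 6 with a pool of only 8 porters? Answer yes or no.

Schedule A@1, B@4, C@5, D@4, E@1, F@5: s1:7  s2:7  s3:7  s4:8  s5:8  s6:4 — peak 8 ≤ 8.

yes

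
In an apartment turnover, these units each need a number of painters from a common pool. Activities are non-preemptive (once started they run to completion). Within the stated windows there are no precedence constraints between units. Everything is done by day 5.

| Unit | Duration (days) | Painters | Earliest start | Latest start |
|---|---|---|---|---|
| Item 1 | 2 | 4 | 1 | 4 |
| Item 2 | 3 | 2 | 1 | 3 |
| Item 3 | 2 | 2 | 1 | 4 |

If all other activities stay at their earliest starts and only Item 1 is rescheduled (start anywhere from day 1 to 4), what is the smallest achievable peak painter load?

4

Item 1@1: d1:8  d2:8  d3:2  d4:0  d5:0 → peak 8
Item 1@2: d1:4  d2:8  d3:6  d4:0  d5:0 → peak 8
Item 1@3: d1:4  d2:4  d3:6  d4:4  d5:0 → peak 6
Item 1@4: d1:4  d2:4  d3:2  d4:4  d5:4 → peak 4
Best is Item 1@4, peak 4.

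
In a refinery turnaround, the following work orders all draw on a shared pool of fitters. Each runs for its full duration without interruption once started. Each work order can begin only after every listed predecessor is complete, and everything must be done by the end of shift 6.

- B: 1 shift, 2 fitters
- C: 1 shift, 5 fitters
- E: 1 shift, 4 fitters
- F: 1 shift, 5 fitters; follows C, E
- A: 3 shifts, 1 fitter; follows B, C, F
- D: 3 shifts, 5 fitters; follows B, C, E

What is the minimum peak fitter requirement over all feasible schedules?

6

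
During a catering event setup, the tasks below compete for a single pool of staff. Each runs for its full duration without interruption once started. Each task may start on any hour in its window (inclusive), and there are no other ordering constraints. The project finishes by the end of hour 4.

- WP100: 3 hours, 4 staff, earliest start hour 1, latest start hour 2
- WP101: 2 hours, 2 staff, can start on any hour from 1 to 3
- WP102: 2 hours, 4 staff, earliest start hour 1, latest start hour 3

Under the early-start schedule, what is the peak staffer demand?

10

Early-start schedule: WP100@1, WP101@1, WP102@1.
Load per hour: hour 1: 10, hour 2: 10, hour 3: 4, hour 4: 0.
Peak is 10.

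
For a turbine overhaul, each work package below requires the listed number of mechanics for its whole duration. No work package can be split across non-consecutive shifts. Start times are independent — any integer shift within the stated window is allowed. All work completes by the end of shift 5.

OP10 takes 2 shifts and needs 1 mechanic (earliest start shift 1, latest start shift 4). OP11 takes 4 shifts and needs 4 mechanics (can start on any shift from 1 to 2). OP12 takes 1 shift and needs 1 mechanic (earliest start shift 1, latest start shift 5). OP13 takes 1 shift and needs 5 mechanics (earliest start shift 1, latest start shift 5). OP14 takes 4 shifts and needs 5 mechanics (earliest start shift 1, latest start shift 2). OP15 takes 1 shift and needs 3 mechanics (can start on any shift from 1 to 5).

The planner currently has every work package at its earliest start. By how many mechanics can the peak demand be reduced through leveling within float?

Early-start peak: s1:19  s2:10  s3:9  s4:9  s5:0 ⇒ 19.
Leveled (OP10@1, OP11@1, OP12@1, OP13@5, OP14@2, OP15@1): s1:9  s2:10  s3:9  s4:9  s5:10 ⇒ 10.
Reduction 19 − 10 = 9.

9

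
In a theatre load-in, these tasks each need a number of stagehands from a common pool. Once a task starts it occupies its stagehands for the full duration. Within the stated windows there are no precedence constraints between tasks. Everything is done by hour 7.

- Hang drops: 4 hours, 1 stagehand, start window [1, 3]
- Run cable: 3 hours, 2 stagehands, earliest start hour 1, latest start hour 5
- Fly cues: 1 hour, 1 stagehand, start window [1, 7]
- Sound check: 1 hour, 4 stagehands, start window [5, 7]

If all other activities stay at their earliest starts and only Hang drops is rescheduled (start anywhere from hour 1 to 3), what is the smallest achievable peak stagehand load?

4

Hang drops@1: h1:4  h2:3  h3:3  h4:1  h5:4  h6:0  h7:0 → peak 4
Hang drops@2: h1:3  h2:3  h3:3  h4:1  h5:5  h6:0  h7:0 → peak 5
Hang drops@3: h1:3  h2:2  h3:3  h4:1  h5:5  h6:1  h7:0 → peak 5
Best is Hang drops@1, peak 4.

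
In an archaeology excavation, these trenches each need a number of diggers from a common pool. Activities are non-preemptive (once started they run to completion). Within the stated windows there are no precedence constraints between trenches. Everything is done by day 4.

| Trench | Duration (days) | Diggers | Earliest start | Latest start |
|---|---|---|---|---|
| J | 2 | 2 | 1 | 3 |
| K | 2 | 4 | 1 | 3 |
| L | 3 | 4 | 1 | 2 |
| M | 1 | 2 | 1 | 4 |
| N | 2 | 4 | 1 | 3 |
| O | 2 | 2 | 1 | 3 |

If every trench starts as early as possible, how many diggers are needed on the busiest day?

18

Early-start schedule: J@1, K@1, L@1, M@1, N@1, O@1.
Load per day: day 1: 18, day 2: 16, day 3: 4, day 4: 0.
Peak is 18.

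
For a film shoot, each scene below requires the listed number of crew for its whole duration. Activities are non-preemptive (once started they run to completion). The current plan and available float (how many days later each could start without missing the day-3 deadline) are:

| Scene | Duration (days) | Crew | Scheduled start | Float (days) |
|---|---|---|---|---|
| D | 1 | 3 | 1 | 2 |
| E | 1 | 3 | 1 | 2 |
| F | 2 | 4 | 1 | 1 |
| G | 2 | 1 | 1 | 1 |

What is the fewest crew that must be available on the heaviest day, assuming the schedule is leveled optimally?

Early-start (D@1, E@1, F@1, G@1) gives peak 11: d1:11  d2:5  d3:0.
Shift F→2, G→2.
Schedule D@1, E@1, F@2, G@2: d1:6  d2:5  d3:5 — peak 6.
Total crew member-days = 16 over 3 days ⇒ peak ≥ ⌈16/3⌉ = 6, so 6 is optimal.

6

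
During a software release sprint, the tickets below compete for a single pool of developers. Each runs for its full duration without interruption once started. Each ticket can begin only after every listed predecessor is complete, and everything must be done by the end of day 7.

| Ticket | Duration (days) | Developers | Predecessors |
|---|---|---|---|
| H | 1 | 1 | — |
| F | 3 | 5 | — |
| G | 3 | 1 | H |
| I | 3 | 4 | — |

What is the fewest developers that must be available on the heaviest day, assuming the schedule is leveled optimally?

5

Early-start (H@1, F@1, G@2, I@1) gives peak 10: d1:10  d2:10  d3:10  d4:1  d5:0  d6:0  d7:0.
Shift F→2, G→5, I→5.
Schedule H@1, F@2, G@5, I@5: d1:1  d2:5  d3:5  d4:5  d5:5  d6:5  d7:5 — peak 5.
Total developer-days = 31 over 7 days ⇒ peak ≥ ⌈31/7⌉ = 5, so 5 is optimal.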